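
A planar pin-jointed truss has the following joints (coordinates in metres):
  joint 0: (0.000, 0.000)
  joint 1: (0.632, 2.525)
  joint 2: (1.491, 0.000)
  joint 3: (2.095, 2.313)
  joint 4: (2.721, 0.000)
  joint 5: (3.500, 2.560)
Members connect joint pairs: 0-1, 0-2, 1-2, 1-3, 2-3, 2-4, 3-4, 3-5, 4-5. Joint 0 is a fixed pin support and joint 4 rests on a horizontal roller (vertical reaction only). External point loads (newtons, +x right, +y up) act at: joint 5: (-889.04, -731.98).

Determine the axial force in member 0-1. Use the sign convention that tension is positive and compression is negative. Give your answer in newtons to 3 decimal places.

-646.214

N=6 nodes, M=9 members, R=3 reactions → 2N=12, M+R=12
member 0 (0-1): L=2.6029, (cx,cy)=(0.2428,0.9701)
member 1 (0-2): L=1.4910, (cx,cy)=(1.0000,0.0000)
member 2 (1-2): L=2.6671, (cx,cy)=(0.3221,-0.9467)
member 3 (1-3): L=1.4783, (cx,cy)=(0.9897,-0.1434)
member 4 (2-3): L=2.3906, (cx,cy)=(0.2527,0.9676)
member 5 (2-4): L=1.2300, (cx,cy)=(1.0000,0.0000)
member 6 (3-4): L=2.3962, (cx,cy)=(0.2612,-0.9653)
member 7 (3-5): L=1.4265, (cx,cy)=(0.9849,0.1731)
member 8 (4-5): L=2.6759, (cx,cy)=(0.2911,0.9567)
solve A·x = −loads:
  F[0-1] = -646.2143 N (compression)
  F[0-2] = -732.1348 N (compression)
  F[1-2] = +721.7560 N (tension)
  F[1-3] = -393.4285 N (compression)
  F[2-3] = -706.2106 N (compression)
  F[2-4] = -321.2469 N (compression)
  F[3-4] = +521.2203 N (tension)
  F[3-5] = -714.7550 N (compression)
  F[4-5] = -635.7598 N (compression)
  Rx@0 = +889.0400 N
  Ry@0 = +626.8761 N
  Ry@4 = +105.1039 N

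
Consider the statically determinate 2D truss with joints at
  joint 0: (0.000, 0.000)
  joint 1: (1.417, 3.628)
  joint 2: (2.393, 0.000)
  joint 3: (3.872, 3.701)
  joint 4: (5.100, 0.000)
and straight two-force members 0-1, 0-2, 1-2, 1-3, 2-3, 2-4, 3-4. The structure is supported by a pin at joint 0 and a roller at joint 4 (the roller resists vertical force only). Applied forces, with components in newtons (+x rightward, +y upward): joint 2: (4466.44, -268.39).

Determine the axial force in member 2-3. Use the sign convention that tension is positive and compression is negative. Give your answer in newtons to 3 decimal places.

N=5 nodes, M=7 members, R=3 reactions → 2N=10, M+R=10
member 0 (0-1): L=3.8949, (cx,cy)=(0.3638,0.9315)
member 1 (0-2): L=2.3930, (cx,cy)=(1.0000,0.0000)
member 2 (1-2): L=3.7570, (cx,cy)=(0.2598,-0.9657)
member 3 (1-3): L=2.4561, (cx,cy)=(0.9996,0.0297)
member 4 (2-3): L=3.9856, (cx,cy)=(0.3711,0.9286)
member 5 (2-4): L=2.7070, (cx,cy)=(1.0000,0.0000)
member 6 (3-4): L=3.8994, (cx,cy)=(0.3149,-0.9491)
solve A·x = −loads:
  F[0-1] = -152.9374 N (compression)
  F[0-2] = +4522.0800 N (tension)
  F[1-2] = +144.6516 N (tension)
  F[1-3] = -93.2592 N (compression)
  F[2-3] = +138.6011 N (tension)
  F[2-4] = +41.7848 N (tension)
  F[3-4] = -132.6840 N (compression)
  Rx@0 = -4466.4400 N
  Ry@0 = +142.4572 N
  Ry@4 = +125.9328 N

138.601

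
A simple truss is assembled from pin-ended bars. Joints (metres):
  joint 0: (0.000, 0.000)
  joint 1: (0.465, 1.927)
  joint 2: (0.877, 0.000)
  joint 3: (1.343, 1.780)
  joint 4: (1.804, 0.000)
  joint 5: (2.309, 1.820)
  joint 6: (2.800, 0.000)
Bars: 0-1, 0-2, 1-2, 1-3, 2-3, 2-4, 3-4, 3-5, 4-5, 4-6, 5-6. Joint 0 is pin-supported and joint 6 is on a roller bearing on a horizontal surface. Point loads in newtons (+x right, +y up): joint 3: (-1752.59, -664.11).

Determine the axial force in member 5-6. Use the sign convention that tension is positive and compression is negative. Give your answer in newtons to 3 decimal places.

824.055

N=7 nodes, M=11 members, R=3 reactions → 2N=14, M+R=14
member 0 (0-1): L=1.9823, (cx,cy)=(0.2346,0.9721)
member 1 (0-2): L=0.8770, (cx,cy)=(1.0000,0.0000)
member 2 (1-2): L=1.9706, (cx,cy)=(0.2091,-0.9779)
member 3 (1-3): L=0.8902, (cx,cy)=(0.9863,-0.1651)
member 4 (2-3): L=1.8400, (cx,cy)=(0.2533,0.9674)
member 5 (2-4): L=0.9270, (cx,cy)=(1.0000,0.0000)
member 6 (3-4): L=1.8387, (cx,cy)=(0.2507,-0.9681)
member 7 (3-5): L=0.9668, (cx,cy)=(0.9991,0.0414)
member 8 (4-5): L=1.8888, (cx,cy)=(0.2674,0.9636)
member 9 (4-6): L=0.9960, (cx,cy)=(1.0000,0.0000)
member 10 (5-6): L=1.8851, (cx,cy)=(0.2605,-0.9655)
solve A·x = −loads:
  F[0-1] = -1501.6189 N (compression)
  F[0-2] = -1400.3481 N (compression)
  F[1-2] = +1610.6751 N (tension)
  F[1-3] = -698.5896 N (compression)
  F[2-3] = -1628.1592 N (compression)
  F[2-4] = -651.2388 N (compression)
  F[3-4] = +840.7010 N (tension)
  F[3-5] = +440.8384 N (tension)
  F[4-5] = -844.5981 N (compression)
  F[4-6] = -214.6401 N (compression)
  F[5-6] = +824.0552 N (tension)
  Rx@0 = +1752.5900 N
  Ry@0 = +1459.7209 N
  Ry@6 = -795.6109 N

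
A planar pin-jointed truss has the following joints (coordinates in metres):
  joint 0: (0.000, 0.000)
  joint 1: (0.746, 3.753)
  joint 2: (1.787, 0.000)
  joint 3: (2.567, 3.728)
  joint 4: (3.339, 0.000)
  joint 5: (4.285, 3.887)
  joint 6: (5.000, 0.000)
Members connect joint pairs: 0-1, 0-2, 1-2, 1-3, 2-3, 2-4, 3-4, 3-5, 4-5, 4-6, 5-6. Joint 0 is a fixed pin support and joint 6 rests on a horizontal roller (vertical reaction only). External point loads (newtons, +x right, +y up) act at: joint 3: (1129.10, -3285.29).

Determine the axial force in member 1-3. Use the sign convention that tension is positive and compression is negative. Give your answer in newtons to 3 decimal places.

-361.747

N=7 nodes, M=11 members, R=3 reactions → 2N=14, M+R=14
member 0 (0-1): L=3.8264, (cx,cy)=(0.1950,0.9808)
member 1 (0-2): L=1.7870, (cx,cy)=(1.0000,0.0000)
member 2 (1-2): L=3.8947, (cx,cy)=(0.2673,-0.9636)
member 3 (1-3): L=1.8212, (cx,cy)=(0.9999,-0.0137)
member 4 (2-3): L=3.8087, (cx,cy)=(0.2048,0.9788)
member 5 (2-4): L=1.5520, (cx,cy)=(1.0000,0.0000)
member 6 (3-4): L=3.8071, (cx,cy)=(0.2028,-0.9792)
member 7 (3-5): L=1.7253, (cx,cy)=(0.9957,0.0922)
member 8 (4-5): L=4.0005, (cx,cy)=(0.2365,0.9716)
member 9 (4-6): L=1.6610, (cx,cy)=(1.0000,0.0000)
member 10 (5-6): L=3.9522, (cx,cy)=(0.1809,-0.9835)
solve A·x = −loads:
  F[0-1] = -771.5707 N (compression)
  F[0-2] = +1279.5255 N (tension)
  F[1-2] = +790.4913 N (tension)
  F[1-3] = -361.7471 N (compression)
  F[2-3] = -778.2252 N (compression)
  F[2-4] = +1650.1880 N (tension)
  F[3-4] = -2686.6448 N (compression)
  F[3-5] = -1110.1160 N (compression)
  F[4-5] = +2707.6215 N (tension)
  F[4-6] = +465.1133 N (tension)
  F[5-6] = -2570.9470 N (compression)
  Rx@0 = -1129.1000 N
  Ry@0 = +756.7652 N
  Ry@6 = +2528.5248 N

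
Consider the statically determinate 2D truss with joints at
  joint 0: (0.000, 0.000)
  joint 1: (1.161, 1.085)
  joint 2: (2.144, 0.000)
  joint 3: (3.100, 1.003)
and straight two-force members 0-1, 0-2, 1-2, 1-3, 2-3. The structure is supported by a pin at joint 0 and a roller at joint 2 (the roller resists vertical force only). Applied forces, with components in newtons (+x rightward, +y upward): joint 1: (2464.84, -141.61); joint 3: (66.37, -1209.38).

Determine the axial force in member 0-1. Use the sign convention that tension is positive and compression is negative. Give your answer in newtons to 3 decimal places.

N=4 nodes, M=5 members, R=3 reactions → 2N=8, M+R=8
member 0 (0-1): L=1.5891, (cx,cy)=(0.7306,0.6828)
member 1 (0-2): L=2.1440, (cx,cy)=(1.0000,0.0000)
member 2 (1-2): L=1.4641, (cx,cy)=(0.6714,-0.7411)
member 3 (1-3): L=1.9407, (cx,cy)=(0.9991,-0.0423)
member 4 (2-3): L=1.3856, (cx,cy)=(0.6899,0.7239)
solve A·x = −loads:
  F[0-1] = +2567.0376 N (tension)
  F[0-2] = +655.6921 N (tension)
  F[1-2] = -2623.0709 N (compression)
  F[1-3] = +1172.8917 N (tension)
  F[2-3] = -1602.2679 N (compression)
  Rx@0 = -2531.2100 N
  Ry@0 = -1752.7449 N
  Ry@2 = +3103.7349 N

2567.038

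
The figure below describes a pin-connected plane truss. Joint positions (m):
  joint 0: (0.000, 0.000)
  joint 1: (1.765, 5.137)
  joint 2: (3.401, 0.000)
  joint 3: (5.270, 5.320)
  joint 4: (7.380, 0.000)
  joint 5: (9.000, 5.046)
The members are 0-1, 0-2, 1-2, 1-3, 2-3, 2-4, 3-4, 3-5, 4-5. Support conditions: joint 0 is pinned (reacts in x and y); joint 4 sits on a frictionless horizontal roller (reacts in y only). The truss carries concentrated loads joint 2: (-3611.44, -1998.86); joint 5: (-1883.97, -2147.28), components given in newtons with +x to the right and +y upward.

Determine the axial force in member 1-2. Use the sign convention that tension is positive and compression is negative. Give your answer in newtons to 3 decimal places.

1920.648

N=6 nodes, M=9 members, R=3 reactions → 2N=12, M+R=12
member 0 (0-1): L=5.4318, (cx,cy)=(0.3249,0.9457)
member 1 (0-2): L=3.4010, (cx,cy)=(1.0000,0.0000)
member 2 (1-2): L=5.3912, (cx,cy)=(0.3035,-0.9528)
member 3 (1-3): L=3.5098, (cx,cy)=(0.9986,0.0521)
member 4 (2-3): L=5.6388, (cx,cy)=(0.3315,0.9435)
member 5 (2-4): L=3.9790, (cx,cy)=(1.0000,0.0000)
member 6 (3-4): L=5.7232, (cx,cy)=(0.3687,-0.9296)
member 7 (3-5): L=3.7401, (cx,cy)=(0.9973,-0.0733)
member 8 (4-5): L=5.2997, (cx,cy)=(0.3057,0.9521)
solve A·x = −loads:
  F[0-1] = -2003.2014 N (compression)
  F[0-2] = -4844.4881 N (compression)
  F[1-2] = +1920.6481 N (tension)
  F[1-3] = -1235.4352 N (compression)
  F[2-3] = +178.8920 N (tension)
  F[2-4] = -709.5102 N (compression)
  F[3-4] = -20.0445 N (compression)
  F[3-5] = -1170.2145 N (compression)
  F[4-5] = -2345.2685 N (compression)
  Rx@0 = +5495.4100 N
  Ry@0 = +1894.4963 N
  Ry@4 = +2251.6437 N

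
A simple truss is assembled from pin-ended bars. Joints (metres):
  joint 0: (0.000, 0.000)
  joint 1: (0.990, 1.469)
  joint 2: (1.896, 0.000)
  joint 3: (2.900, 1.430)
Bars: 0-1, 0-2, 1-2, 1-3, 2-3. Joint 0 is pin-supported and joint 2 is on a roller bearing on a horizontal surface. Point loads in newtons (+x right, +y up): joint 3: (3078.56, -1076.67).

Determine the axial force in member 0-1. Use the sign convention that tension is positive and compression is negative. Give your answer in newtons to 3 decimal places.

N=4 nodes, M=5 members, R=3 reactions → 2N=8, M+R=8
member 0 (0-1): L=1.7715, (cx,cy)=(0.5589,0.8293)
member 1 (0-2): L=1.8960, (cx,cy)=(1.0000,0.0000)
member 2 (1-2): L=1.7259, (cx,cy)=(0.5249,-0.8511)
member 3 (1-3): L=1.9104, (cx,cy)=(0.9998,-0.0204)
member 4 (2-3): L=1.7473, (cx,cy)=(0.5746,0.8184)
solve A·x = −loads:
  F[0-1] = +3487.4979 N (tension)
  F[0-2] = +1129.5303 N (tension)
  F[1-2] = -3488.5354 N (compression)
  F[1-3] = +3781.0813 N (tension)
  F[2-3] = -1221.2254 N (compression)
  Rx@0 = -3078.5600 N
  Ry@0 = -2892.0451 N
  Ry@2 = +3968.7151 N

3487.498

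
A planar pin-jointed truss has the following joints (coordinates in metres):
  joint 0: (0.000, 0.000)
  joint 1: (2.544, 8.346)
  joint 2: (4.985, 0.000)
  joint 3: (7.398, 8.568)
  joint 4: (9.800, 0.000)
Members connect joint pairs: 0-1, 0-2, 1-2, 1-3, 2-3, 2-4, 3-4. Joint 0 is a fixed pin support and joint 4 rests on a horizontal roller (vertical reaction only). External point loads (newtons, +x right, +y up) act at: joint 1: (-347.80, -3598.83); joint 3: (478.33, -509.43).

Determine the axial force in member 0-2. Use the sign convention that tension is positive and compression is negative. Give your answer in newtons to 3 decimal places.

N=5 nodes, M=7 members, R=3 reactions → 2N=10, M+R=10
member 0 (0-1): L=8.7251, (cx,cy)=(0.2916,0.9565)
member 1 (0-2): L=4.9850, (cx,cy)=(1.0000,0.0000)
member 2 (1-2): L=8.6956, (cx,cy)=(0.2807,-0.9598)
member 3 (1-3): L=4.8591, (cx,cy)=(0.9990,0.0457)
member 4 (2-3): L=8.9013, (cx,cy)=(0.2711,0.9626)
member 5 (2-4): L=4.8150, (cx,cy)=(1.0000,0.0000)
member 6 (3-4): L=8.8983, (cx,cy)=(0.2699,-0.9629)
solve A·x = −loads:
  F[0-1] = -2788.6356 N (compression)
  F[0-2] = +943.6182 N (tension)
  F[1-2] = -979.4518 N (compression)
  F[1-3] = -190.5400 N (compression)
  F[2-3] = +976.6387 N (tension)
  F[2-4] = +403.9200 N (tension)
  F[3-4] = -1496.3416 N (compression)
  Rx@0 = -130.5300 N
  Ry@0 = +2667.4662 N
  Ry@4 = +1440.7938 N

943.618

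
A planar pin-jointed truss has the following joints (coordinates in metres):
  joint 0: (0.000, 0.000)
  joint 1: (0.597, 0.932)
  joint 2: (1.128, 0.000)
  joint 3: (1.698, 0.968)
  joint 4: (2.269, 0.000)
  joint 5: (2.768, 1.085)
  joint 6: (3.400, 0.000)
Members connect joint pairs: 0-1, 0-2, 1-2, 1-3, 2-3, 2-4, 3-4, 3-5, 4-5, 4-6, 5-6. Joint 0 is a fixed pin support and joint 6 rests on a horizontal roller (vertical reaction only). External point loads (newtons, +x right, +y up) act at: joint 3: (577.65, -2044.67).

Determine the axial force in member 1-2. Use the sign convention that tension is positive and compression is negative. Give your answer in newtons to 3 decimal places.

950.313

N=7 nodes, M=11 members, R=3 reactions → 2N=14, M+R=14
member 0 (0-1): L=1.1068, (cx,cy)=(0.5394,0.8421)
member 1 (0-2): L=1.1280, (cx,cy)=(1.0000,0.0000)
member 2 (1-2): L=1.0727, (cx,cy)=(0.4950,-0.8689)
member 3 (1-3): L=1.1016, (cx,cy)=(0.9995,0.0327)
member 4 (2-3): L=1.1234, (cx,cy)=(0.5074,0.8617)
member 5 (2-4): L=1.1410, (cx,cy)=(1.0000,0.0000)
member 6 (3-4): L=1.1239, (cx,cy)=(0.5081,-0.8613)
member 7 (3-5): L=1.0764, (cx,cy)=(0.9941,0.1087)
member 8 (4-5): L=1.1942, (cx,cy)=(0.4178,0.9085)
member 9 (4-6): L=1.1310, (cx,cy)=(1.0000,0.0000)
member 10 (5-6): L=1.2556, (cx,cy)=(0.5033,-0.8641)
solve A·x = −loads:
  F[0-1] = -1020.2116 N (compression)
  F[0-2] = +1127.9388 N (tension)
  F[1-2] = +950.3134 N (tension)
  F[1-3] = -1021.2719 N (compression)
  F[2-3] = -958.2187 N (compression)
  F[2-4] = +2084.5853 N (tension)
  F[3-4] = -1541.6922 N (compression)
  F[3-5] = -1309.0547 N (compression)
  F[4-5] = +1461.5868 N (tension)
  F[4-6] = +690.5940 N (tension)
  F[5-6] = -1372.0605 N (compression)
  Rx@0 = -577.6500 N
  Ry@0 = +859.0774 N
  Ry@6 = +1185.5926 N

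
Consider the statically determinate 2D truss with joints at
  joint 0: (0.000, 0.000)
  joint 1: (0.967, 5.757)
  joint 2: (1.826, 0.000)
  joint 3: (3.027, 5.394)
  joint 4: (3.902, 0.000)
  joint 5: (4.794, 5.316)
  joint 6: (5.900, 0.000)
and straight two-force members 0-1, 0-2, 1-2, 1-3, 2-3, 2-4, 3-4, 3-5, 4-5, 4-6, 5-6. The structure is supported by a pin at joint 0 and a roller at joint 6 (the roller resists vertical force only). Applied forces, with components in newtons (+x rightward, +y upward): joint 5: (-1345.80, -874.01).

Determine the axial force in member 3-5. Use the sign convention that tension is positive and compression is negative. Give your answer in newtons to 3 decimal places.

N=7 nodes, M=11 members, R=3 reactions → 2N=14, M+R=14
member 0 (0-1): L=5.8376, (cx,cy)=(0.1656,0.9862)
member 1 (0-2): L=1.8260, (cx,cy)=(1.0000,0.0000)
member 2 (1-2): L=5.8207, (cx,cy)=(0.1476,-0.9891)
member 3 (1-3): L=2.0917, (cx,cy)=(0.9848,-0.1735)
member 4 (2-3): L=5.5261, (cx,cy)=(0.2173,0.9761)
member 5 (2-4): L=2.0760, (cx,cy)=(1.0000,0.0000)
member 6 (3-4): L=5.4645, (cx,cy)=(0.1601,-0.9871)
member 7 (3-5): L=1.7687, (cx,cy)=(0.9990,-0.0441)
member 8 (4-5): L=5.3903, (cx,cy)=(0.1655,0.9862)
member 9 (4-6): L=1.9980, (cx,cy)=(1.0000,0.0000)
member 10 (5-6): L=5.4298, (cx,cy)=(0.2037,-0.9790)
solve A·x = −loads:
  F[0-1] = -1395.7105 N (compression)
  F[0-2] = -1114.6021 N (compression)
  F[1-2] = +1471.5485 N (tension)
  F[1-3] = -455.2709 N (compression)
  F[2-3] = -1491.0765 N (compression)
  F[2-4] = -573.3771 N (compression)
  F[3-4] = +1439.2695 N (tension)
  F[3-5] = -1003.8613 N (compression)
  F[4-5] = -1440.5597 N (compression)
  F[4-6] = -104.5287 N (compression)
  F[5-6] = +513.1769 N (tension)
  Rx@0 = +1345.8000 N
  Ry@0 = +1376.4285 N
  Ry@6 = -502.4185 N

-1003.861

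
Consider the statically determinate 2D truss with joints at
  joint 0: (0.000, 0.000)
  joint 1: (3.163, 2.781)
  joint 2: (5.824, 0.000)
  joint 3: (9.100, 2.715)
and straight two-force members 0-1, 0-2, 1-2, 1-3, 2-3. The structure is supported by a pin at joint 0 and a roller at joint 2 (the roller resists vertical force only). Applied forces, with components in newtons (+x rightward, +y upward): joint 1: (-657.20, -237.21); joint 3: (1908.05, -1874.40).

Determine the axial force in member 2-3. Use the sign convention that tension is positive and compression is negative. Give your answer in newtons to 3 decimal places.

N=4 nodes, M=5 members, R=3 reactions → 2N=8, M+R=8
member 0 (0-1): L=4.2117, (cx,cy)=(0.7510,0.6603)
member 1 (0-2): L=5.8240, (cx,cy)=(1.0000,0.0000)
member 2 (1-2): L=3.8490, (cx,cy)=(0.6913,-0.7225)
member 3 (1-3): L=5.9374, (cx,cy)=(0.9999,-0.0111)
member 4 (2-3): L=4.2548, (cx,cy)=(0.7700,0.6381)
solve A·x = −loads:
  F[0-1] = +2304.4551 N (tension)
  F[0-2] = -479.7976 N (compression)
  F[1-2] = -2497.6152 N (compression)
  F[1-3] = +4114.8194 N (tension)
  F[2-3] = -2865.7817 N (compression)
  Rx@0 = -1250.8500 N
  Ry@0 = -1521.6348 N
  Ry@2 = +3633.2448 N

-2865.782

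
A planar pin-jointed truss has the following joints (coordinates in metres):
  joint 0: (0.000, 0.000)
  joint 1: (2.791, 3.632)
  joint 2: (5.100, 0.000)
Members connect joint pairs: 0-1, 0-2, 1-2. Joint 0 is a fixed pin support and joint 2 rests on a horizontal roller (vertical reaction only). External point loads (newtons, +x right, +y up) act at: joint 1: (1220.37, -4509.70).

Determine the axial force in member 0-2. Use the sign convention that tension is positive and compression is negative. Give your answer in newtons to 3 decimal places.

N=3 nodes, M=3 members, R=3 reactions → 2N=6, M+R=6
member 0 (0-1): L=4.5805, (cx,cy)=(0.6093,0.7929)
member 1 (0-2): L=5.1000, (cx,cy)=(1.0000,0.0000)
member 2 (1-2): L=4.3038, (cx,cy)=(0.5365,-0.8439)
solve A·x = −loads:
  F[0-1] = -1478.8926 N (compression)
  F[0-2] = +2121.4893 N (tension)
  F[1-2] = -3954.3168 N (compression)
  Rx@0 = -1220.3700 N
  Ry@0 = +1172.6497 N
  Ry@2 = +3337.0503 N

2121.489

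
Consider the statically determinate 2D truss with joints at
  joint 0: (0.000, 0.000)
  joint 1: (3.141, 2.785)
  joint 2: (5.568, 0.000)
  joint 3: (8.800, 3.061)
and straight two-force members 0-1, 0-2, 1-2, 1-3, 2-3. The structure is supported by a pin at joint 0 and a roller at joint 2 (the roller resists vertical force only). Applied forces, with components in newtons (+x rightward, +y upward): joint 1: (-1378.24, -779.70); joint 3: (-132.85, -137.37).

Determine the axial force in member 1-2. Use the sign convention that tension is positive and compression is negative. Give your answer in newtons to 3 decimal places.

322.920

N=4 nodes, M=5 members, R=3 reactions → 2N=8, M+R=8
member 0 (0-1): L=4.1979, (cx,cy)=(0.7482,0.6634)
member 1 (0-2): L=5.5680, (cx,cy)=(1.0000,0.0000)
member 2 (1-2): L=3.6941, (cx,cy)=(0.6570,-0.7539)
member 3 (1-3): L=5.6657, (cx,cy)=(0.9988,0.0487)
member 4 (2-3): L=4.4515, (cx,cy)=(0.7261,0.6876)
solve A·x = −loads:
  F[0-1] = -1541.2621 N (compression)
  F[0-2] = -357.8611 N (compression)
  F[1-2] = +322.9200 N (tension)
  F[1-3] = +12.8714 N (tension)
  F[2-3] = -200.6824 N (compression)
  Rx@0 = +1511.0900 N
  Ry@0 = +1022.5223 N
  Ry@2 = -105.4523 N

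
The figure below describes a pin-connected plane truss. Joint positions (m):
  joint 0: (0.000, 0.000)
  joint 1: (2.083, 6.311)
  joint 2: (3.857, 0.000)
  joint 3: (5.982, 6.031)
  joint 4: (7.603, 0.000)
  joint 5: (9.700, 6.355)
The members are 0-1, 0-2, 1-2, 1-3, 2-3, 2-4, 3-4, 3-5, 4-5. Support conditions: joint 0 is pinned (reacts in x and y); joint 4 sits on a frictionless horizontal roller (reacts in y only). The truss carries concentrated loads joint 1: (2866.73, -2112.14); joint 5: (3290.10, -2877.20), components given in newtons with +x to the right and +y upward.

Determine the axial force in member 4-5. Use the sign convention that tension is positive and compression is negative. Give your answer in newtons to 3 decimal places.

-3430.353

N=6 nodes, M=9 members, R=3 reactions → 2N=12, M+R=12
member 0 (0-1): L=6.6459, (cx,cy)=(0.3134,0.9496)
member 1 (0-2): L=3.8570, (cx,cy)=(1.0000,0.0000)
member 2 (1-2): L=6.5556, (cx,cy)=(0.2706,-0.9627)
member 3 (1-3): L=3.9090, (cx,cy)=(0.9974,-0.0716)
member 4 (2-3): L=6.3944, (cx,cy)=(0.3323,0.9432)
member 5 (2-4): L=3.7460, (cx,cy)=(1.0000,0.0000)
member 6 (3-4): L=6.2450, (cx,cy)=(0.2596,-0.9657)
member 7 (3-5): L=3.7321, (cx,cy)=(0.9962,0.0868)
member 8 (4-5): L=6.6920, (cx,cy)=(0.3134,0.9496)
solve A·x = −loads:
  F[0-1] = +4622.6390 N (tension)
  F[0-2] = +4707.9671 N (tension)
  F[1-2] = -6785.0415 N (compression)
  F[1-3] = +419.3007 N (tension)
  F[2-3] = +6925.4889 N (tension)
  F[2-4] = +570.3904 N (tension)
  F[3-4] = -6338.7267 N (compression)
  F[3-5] = +4381.5686 N (tension)
  F[4-5] = -3430.3528 N (compression)
  Rx@0 = -6156.8300 N
  Ry@0 = -4389.7138 N
  Ry@4 = +9379.0538 N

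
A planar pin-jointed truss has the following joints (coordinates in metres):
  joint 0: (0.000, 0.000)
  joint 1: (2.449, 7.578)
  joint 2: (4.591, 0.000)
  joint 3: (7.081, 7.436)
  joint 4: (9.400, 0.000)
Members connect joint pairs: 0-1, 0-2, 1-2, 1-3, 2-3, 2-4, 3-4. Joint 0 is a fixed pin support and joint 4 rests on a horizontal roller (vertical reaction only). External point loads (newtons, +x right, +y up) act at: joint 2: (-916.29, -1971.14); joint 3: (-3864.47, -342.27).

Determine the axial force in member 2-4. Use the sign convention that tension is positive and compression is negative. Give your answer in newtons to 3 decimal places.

-572.733

N=5 nodes, M=7 members, R=3 reactions → 2N=10, M+R=10
member 0 (0-1): L=7.9639, (cx,cy)=(0.3075,0.9515)
member 1 (0-2): L=4.5910, (cx,cy)=(1.0000,0.0000)
member 2 (1-2): L=7.8749, (cx,cy)=(0.2720,-0.9623)
member 3 (1-3): L=4.6342, (cx,cy)=(0.9995,-0.0306)
member 4 (2-3): L=7.8418, (cx,cy)=(0.3175,0.9482)
member 5 (2-4): L=4.8090, (cx,cy)=(1.0000,0.0000)
member 6 (3-4): L=7.7892, (cx,cy)=(0.2977,-0.9547)
solve A·x = −loads:
  F[0-1] = -4361.2362 N (compression)
  F[0-2] = -3439.6245 N (compression)
  F[1-2] = +4393.2995 N (tension)
  F[1-3] = -2537.3177 N (compression)
  F[2-3] = -2379.6668 N (compression)
  F[2-4] = -572.7325 N (compression)
  F[3-4] = +1923.7327 N (tension)
  Rx@0 = +4780.7600 N
  Ry@0 = +4149.9080 N
  Ry@4 = -1836.4980 N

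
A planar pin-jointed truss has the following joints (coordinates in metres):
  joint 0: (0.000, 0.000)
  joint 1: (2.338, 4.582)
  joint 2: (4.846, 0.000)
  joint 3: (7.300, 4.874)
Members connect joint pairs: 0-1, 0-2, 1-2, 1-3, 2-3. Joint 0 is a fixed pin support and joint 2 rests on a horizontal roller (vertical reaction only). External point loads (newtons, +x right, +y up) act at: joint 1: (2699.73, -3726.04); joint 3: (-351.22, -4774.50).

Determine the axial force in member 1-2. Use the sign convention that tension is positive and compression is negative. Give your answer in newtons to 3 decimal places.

N=4 nodes, M=5 members, R=3 reactions → 2N=8, M+R=8
member 0 (0-1): L=5.1440, (cx,cy)=(0.4545,0.8907)
member 1 (0-2): L=4.8460, (cx,cy)=(1.0000,0.0000)
member 2 (1-2): L=5.2235, (cx,cy)=(0.4801,-0.8772)
member 3 (1-3): L=4.9706, (cx,cy)=(0.9983,0.0587)
member 4 (2-3): L=5.4569, (cx,cy)=(0.4497,0.8932)
solve A·x = −loads:
  F[0-1] = +3018.6296 N (tension)
  F[0-2] = +976.5183 N (tension)
  F[1-2] = -7171.0379 N (compression)
  F[1-3] = +2119.0182 N (tension)
  F[2-3] = -5484.8924 N (compression)
  Rx@0 = -2348.5100 N
  Ry@0 = -2688.8220 N
  Ry@2 = +11189.3620 N

-7171.038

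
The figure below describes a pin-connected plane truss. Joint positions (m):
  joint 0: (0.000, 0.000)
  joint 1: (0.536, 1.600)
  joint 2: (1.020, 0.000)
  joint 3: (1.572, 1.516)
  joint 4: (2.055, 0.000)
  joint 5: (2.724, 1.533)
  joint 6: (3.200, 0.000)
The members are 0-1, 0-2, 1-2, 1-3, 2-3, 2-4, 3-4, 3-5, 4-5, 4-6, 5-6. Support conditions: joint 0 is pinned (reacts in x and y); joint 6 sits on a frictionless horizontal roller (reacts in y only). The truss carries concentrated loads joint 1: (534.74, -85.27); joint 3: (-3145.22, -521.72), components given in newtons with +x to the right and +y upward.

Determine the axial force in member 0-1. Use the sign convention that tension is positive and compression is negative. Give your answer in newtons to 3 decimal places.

-1644.249

N=7 nodes, M=11 members, R=3 reactions → 2N=14, M+R=14
member 0 (0-1): L=1.6874, (cx,cy)=(0.3176,0.9482)
member 1 (0-2): L=1.0200, (cx,cy)=(1.0000,0.0000)
member 2 (1-2): L=1.6716, (cx,cy)=(0.2895,-0.9572)
member 3 (1-3): L=1.0394, (cx,cy)=(0.9967,-0.0808)
member 4 (2-3): L=1.6134, (cx,cy)=(0.3421,0.9396)
member 5 (2-4): L=1.0350, (cx,cy)=(1.0000,0.0000)
member 6 (3-4): L=1.5911, (cx,cy)=(0.3036,-0.9528)
member 7 (3-5): L=1.1521, (cx,cy)=(0.9999,0.0148)
member 8 (4-5): L=1.6726, (cx,cy)=(0.4000,0.9165)
member 9 (4-6): L=1.1450, (cx,cy)=(1.0000,0.0000)
member 10 (5-6): L=1.6052, (cx,cy)=(0.2965,-0.9550)
solve A·x = −loads:
  F[0-1] = -1644.2490 N (compression)
  F[0-2] = -2088.1847 N (compression)
  F[1-2] = +1670.2845 N (tension)
  F[1-3] = -1545.7095 N (compression)
  F[2-3] = -1701.4214 N (compression)
  F[2-4] = -1022.4402 N (compression)
  F[3-4] = +1010.3402 N (tension)
  F[3-5] = +715.8123 N (tension)
  F[4-5] = -1050.3367 N (compression)
  F[4-6] = -295.6293 N (compression)
  F[5-6] = +996.9412 N (tension)
  Rx@0 = +2610.4800 N
  Ry@0 = +1559.0903 N
  Ry@6 = -952.1003 N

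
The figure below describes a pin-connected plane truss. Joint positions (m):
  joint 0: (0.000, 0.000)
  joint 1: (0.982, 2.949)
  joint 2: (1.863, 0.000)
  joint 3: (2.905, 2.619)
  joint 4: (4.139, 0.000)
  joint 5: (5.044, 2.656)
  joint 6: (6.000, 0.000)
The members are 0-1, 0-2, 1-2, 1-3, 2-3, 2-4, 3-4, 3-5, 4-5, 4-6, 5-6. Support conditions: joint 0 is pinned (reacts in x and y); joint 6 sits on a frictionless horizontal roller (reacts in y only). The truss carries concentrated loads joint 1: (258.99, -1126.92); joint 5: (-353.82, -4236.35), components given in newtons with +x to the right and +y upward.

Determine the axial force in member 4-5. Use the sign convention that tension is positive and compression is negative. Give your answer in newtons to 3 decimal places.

-521.396

N=7 nodes, M=11 members, R=3 reactions → 2N=14, M+R=14
member 0 (0-1): L=3.1082, (cx,cy)=(0.3159,0.9488)
member 1 (0-2): L=1.8630, (cx,cy)=(1.0000,0.0000)
member 2 (1-2): L=3.0778, (cx,cy)=(0.2862,-0.9582)
member 3 (1-3): L=1.9511, (cx,cy)=(0.9856,-0.1691)
member 4 (2-3): L=2.8187, (cx,cy)=(0.3697,0.9292)
member 5 (2-4): L=2.2760, (cx,cy)=(1.0000,0.0000)
member 6 (3-4): L=2.8952, (cx,cy)=(0.4262,-0.9046)
member 7 (3-5): L=2.1393, (cx,cy)=(0.9999,0.0173)
member 8 (4-5): L=2.8060, (cx,cy)=(0.3225,0.9466)
member 9 (4-6): L=1.8610, (cx,cy)=(1.0000,0.0000)
member 10 (5-6): L=2.8228, (cx,cy)=(0.3387,-0.9409)
solve A·x = −loads:
  F[0-1] = -1735.7065 N (compression)
  F[0-2] = +453.5460 N (tension)
  F[1-2] = +724.3207 N (tension)
  F[1-3] = -1029.5315 N (compression)
  F[2-3] = -746.9246 N (compression)
  F[2-4] = +937.0001 N (tension)
  F[3-4] = +545.5718 N (tension)
  F[3-5] = -1523.5868 N (compression)
  F[4-5] = -521.3961 N (compression)
  F[4-6] = +1337.7041 N (tension)
  F[5-6] = -3949.8832 N (compression)
  Rx@0 = +94.8300 N
  Ry@0 = +1646.8033 N
  Ry@6 = +3716.4667 N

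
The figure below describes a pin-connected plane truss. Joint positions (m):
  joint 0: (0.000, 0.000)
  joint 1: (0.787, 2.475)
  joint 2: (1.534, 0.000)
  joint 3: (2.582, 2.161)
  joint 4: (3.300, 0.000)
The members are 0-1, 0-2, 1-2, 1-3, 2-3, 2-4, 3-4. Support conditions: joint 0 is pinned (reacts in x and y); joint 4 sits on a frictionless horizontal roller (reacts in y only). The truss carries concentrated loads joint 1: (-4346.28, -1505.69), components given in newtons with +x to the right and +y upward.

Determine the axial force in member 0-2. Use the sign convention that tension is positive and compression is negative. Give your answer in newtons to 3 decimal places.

-2945.161

N=5 nodes, M=7 members, R=3 reactions → 2N=10, M+R=10
member 0 (0-1): L=2.5971, (cx,cy)=(0.3030,0.9530)
member 1 (0-2): L=1.5340, (cx,cy)=(1.0000,0.0000)
member 2 (1-2): L=2.5853, (cx,cy)=(0.2889,-0.9573)
member 3 (1-3): L=1.8223, (cx,cy)=(0.9850,-0.1723)
member 4 (2-3): L=2.4017, (cx,cy)=(0.4364,0.8998)
member 5 (2-4): L=1.7660, (cx,cy)=(1.0000,0.0000)
member 6 (3-4): L=2.2772, (cx,cy)=(0.3153,-0.9490)
solve A·x = −loads:
  F[0-1] = -4623.7165 N (compression)
  F[0-2] = -2945.1606 N (compression)
  F[1-2] = +2630.5975 N (tension)
  F[1-3] = +2218.2445 N (tension)
  F[2-3] = -2798.9143 N (compression)
  F[2-4] = -963.7433 N (compression)
  F[3-4] = +3056.5390 N (tension)
  Rx@0 = +4346.2800 N
  Ry@0 = +4406.3157 N
  Ry@4 = -2900.6257 N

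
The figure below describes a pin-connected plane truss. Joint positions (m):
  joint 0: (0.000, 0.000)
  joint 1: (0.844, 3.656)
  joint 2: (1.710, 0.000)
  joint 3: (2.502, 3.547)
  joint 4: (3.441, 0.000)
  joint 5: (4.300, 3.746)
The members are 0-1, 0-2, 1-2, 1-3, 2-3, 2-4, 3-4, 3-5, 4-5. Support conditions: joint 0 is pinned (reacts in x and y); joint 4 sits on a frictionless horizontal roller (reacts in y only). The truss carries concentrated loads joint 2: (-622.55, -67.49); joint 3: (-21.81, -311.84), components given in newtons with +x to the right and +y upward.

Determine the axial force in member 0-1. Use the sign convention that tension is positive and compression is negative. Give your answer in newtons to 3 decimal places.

-145.252

N=6 nodes, M=9 members, R=3 reactions → 2N=12, M+R=12
member 0 (0-1): L=3.7522, (cx,cy)=(0.2249,0.9744)
member 1 (0-2): L=1.7100, (cx,cy)=(1.0000,0.0000)
member 2 (1-2): L=3.7572, (cx,cy)=(0.2305,-0.9731)
member 3 (1-3): L=1.6616, (cx,cy)=(0.9978,-0.0656)
member 4 (2-3): L=3.6343, (cx,cy)=(0.2179,0.9760)
member 5 (2-4): L=1.7310, (cx,cy)=(1.0000,0.0000)
member 6 (3-4): L=3.6692, (cx,cy)=(0.2559,-0.9667)
member 7 (3-5): L=1.8090, (cx,cy)=(0.9939,0.1100)
member 8 (4-5): L=3.8432, (cx,cy)=(0.2235,0.9747)
solve A·x = −loads:
  F[0-1] = -145.2518 N (compression)
  F[0-2] = -611.6874 N (compression)
  F[1-2] = +149.9888 N (tension)
  F[1-3] = -67.3891 N (compression)
  F[2-3] = -80.3924 N (compression)
  F[2-4] = +62.9531 N (tension)
  F[3-4] = -245.9922 N (compression)
  F[3-5] = -0.0000 N (compression)
  F[4-5] = +0.0000 N (tension)
  Rx@0 = +644.3600 N
  Ry@0 = +141.5295 N
  Ry@4 = +237.8005 N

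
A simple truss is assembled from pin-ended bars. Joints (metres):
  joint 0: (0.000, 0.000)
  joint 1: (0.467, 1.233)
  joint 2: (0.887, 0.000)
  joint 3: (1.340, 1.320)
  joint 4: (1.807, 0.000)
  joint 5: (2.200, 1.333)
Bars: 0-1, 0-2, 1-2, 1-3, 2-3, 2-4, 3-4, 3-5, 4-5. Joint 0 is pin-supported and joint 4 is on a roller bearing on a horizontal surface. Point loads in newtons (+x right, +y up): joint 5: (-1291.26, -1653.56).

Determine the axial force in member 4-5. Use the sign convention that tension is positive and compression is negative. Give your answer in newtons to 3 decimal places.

-1711.204

N=6 nodes, M=9 members, R=3 reactions → 2N=12, M+R=12
member 0 (0-1): L=1.3185, (cx,cy)=(0.3542,0.9352)
member 1 (0-2): L=0.8870, (cx,cy)=(1.0000,0.0000)
member 2 (1-2): L=1.3026, (cx,cy)=(0.3224,-0.9466)
member 3 (1-3): L=0.8773, (cx,cy)=(0.9951,0.0992)
member 4 (2-3): L=1.3956, (cx,cy)=(0.3246,0.9459)
member 5 (2-4): L=0.9200, (cx,cy)=(1.0000,0.0000)
member 6 (3-4): L=1.4002, (cx,cy)=(0.3335,-0.9427)
member 7 (3-5): L=0.8601, (cx,cy)=(0.9999,0.0151)
member 8 (4-5): L=1.3897, (cx,cy)=(0.2828,0.9592)
solve A·x = −loads:
  F[0-1] = -634.0197 N (compression)
  F[0-2] = -1066.6922 N (compression)
  F[1-2] = +582.9402 N (tension)
  F[1-3] = -414.5742 N (compression)
  F[2-3] = -583.3953 N (compression)
  F[2-4] = -689.3597 N (compression)
  F[3-4] = +615.9841 N (tension)
  F[3-5] = -807.4416 N (compression)
  F[4-5] = -1711.2039 N (compression)
  Rx@0 = +1291.2600 N
  Ry@0 = +592.9167 N
  Ry@4 = +1060.6433 N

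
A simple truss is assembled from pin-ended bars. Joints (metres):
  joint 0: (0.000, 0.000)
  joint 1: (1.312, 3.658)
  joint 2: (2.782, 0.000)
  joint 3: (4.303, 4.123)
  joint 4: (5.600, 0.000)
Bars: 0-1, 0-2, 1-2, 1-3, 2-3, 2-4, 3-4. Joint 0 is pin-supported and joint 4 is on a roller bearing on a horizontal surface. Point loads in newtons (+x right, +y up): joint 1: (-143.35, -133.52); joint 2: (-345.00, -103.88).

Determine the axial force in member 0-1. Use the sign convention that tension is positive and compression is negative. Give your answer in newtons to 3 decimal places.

N=5 nodes, M=7 members, R=3 reactions → 2N=10, M+R=10
member 0 (0-1): L=3.8862, (cx,cy)=(0.3376,0.9413)
member 1 (0-2): L=2.7820, (cx,cy)=(1.0000,0.0000)
member 2 (1-2): L=3.9423, (cx,cy)=(0.3729,-0.9279)
member 3 (1-3): L=3.0269, (cx,cy)=(0.9881,0.1536)
member 4 (2-3): L=4.3946, (cx,cy)=(0.3461,0.9382)
member 5 (2-4): L=2.8180, (cx,cy)=(1.0000,0.0000)
member 6 (3-4): L=4.3222, (cx,cy)=(0.3001,-0.9539)
solve A·x = −loads:
  F[0-1] = -263.6288 N (compression)
  F[0-2] = -399.3469 N (compression)
  F[1-2] = +124.8460 N (tension)
  F[1-3] = +7.8884 N (tension)
  F[2-3] = -12.7502 N (compression)
  F[2-4] = -3.3818 N (compression)
  F[3-4] = +11.2697 N (tension)
  Rx@0 = +488.3500 N
  Ry@0 = +248.1503 N
  Ry@4 = -10.7503 N

-263.629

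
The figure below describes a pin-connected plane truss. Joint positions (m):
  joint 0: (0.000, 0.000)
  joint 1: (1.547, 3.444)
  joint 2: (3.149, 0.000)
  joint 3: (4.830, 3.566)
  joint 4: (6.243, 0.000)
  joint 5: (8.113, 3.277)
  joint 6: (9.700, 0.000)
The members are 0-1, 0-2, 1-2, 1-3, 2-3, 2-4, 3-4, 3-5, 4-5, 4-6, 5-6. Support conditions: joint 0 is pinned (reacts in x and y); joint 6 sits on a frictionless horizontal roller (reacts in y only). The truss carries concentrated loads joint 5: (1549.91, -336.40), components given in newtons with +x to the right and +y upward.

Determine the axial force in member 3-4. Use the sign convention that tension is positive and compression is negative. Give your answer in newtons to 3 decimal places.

N=7 nodes, M=11 members, R=3 reactions → 2N=14, M+R=14
member 0 (0-1): L=3.7755, (cx,cy)=(0.4097,0.9122)
member 1 (0-2): L=3.1490, (cx,cy)=(1.0000,0.0000)
member 2 (1-2): L=3.7984, (cx,cy)=(0.4218,-0.9067)
member 3 (1-3): L=3.2853, (cx,cy)=(0.9993,0.0371)
member 4 (2-3): L=3.9423, (cx,cy)=(0.4264,0.9045)
member 5 (2-4): L=3.0940, (cx,cy)=(1.0000,0.0000)
member 6 (3-4): L=3.8357, (cx,cy)=(0.3684,-0.9297)
member 7 (3-5): L=3.2957, (cx,cy)=(0.9961,-0.0877)
member 8 (4-5): L=3.7730, (cx,cy)=(0.4956,0.8685)
member 9 (4-6): L=3.4570, (cx,cy)=(1.0000,0.0000)
member 10 (5-6): L=3.6411, (cx,cy)=(0.4359,-0.9000)
solve A·x = −loads:
  F[0-1] = +513.6776 N (tension)
  F[0-2] = +1339.4317 N (tension)
  F[1-2] = -499.5278 N (compression)
  F[1-3] = +421.4503 N (tension)
  F[2-3] = +500.7263 N (tension)
  F[2-4] = +915.2430 N (tension)
  F[3-4] = -584.5040 N (compression)
  F[3-5] = +853.2719 N (tension)
  F[4-5] = +625.6497 N (tension)
  F[4-6] = +389.8374 N (tension)
  F[5-6] = -894.4047 N (compression)
  Rx@0 = -1549.9100 N
  Ry@0 = -468.5761 N
  Ry@6 = +804.9761 N

-584.504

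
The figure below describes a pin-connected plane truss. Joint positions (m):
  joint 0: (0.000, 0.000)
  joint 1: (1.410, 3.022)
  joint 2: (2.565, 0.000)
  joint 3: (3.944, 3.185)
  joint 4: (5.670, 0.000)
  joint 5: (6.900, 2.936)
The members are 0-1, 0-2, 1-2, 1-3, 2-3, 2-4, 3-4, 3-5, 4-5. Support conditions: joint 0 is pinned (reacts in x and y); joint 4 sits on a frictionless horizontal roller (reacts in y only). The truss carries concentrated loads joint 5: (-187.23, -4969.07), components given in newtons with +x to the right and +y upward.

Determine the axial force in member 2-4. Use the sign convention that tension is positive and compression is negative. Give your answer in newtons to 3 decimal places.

-1402.002

N=6 nodes, M=9 members, R=3 reactions → 2N=12, M+R=12
member 0 (0-1): L=3.3348, (cx,cy)=(0.4228,0.9062)
member 1 (0-2): L=2.5650, (cx,cy)=(1.0000,0.0000)
member 2 (1-2): L=3.2352, (cx,cy)=(0.3570,-0.9341)
member 3 (1-3): L=2.5392, (cx,cy)=(0.9979,0.0642)
member 4 (2-3): L=3.4707, (cx,cy)=(0.3973,0.9177)
member 5 (2-4): L=3.1050, (cx,cy)=(1.0000,0.0000)
member 6 (3-4): L=3.6226, (cx,cy)=(0.4765,-0.8792)
member 7 (3-5): L=2.9665, (cx,cy)=(0.9965,-0.0839)
member 8 (4-5): L=3.1832, (cx,cy)=(0.3864,0.9223)
solve A·x = −loads:
  F[0-1] = +1082.5219 N (tension)
  F[0-2] = -644.9417 N (compression)
  F[1-2] = -994.2415 N (compression)
  F[1-3] = +814.3460 N (tension)
  F[2-3] = +1012.0338 N (tension)
  F[2-4] = -1402.0021 N (compression)
  F[3-4] = -1291.1056 N (compression)
  F[3-5] = +1836.4028 N (tension)
  F[4-5] = -5220.3843 N (compression)
  Rx@0 = +187.2300 N
  Ry@0 = -980.9963 N
  Ry@4 = +5950.0663 N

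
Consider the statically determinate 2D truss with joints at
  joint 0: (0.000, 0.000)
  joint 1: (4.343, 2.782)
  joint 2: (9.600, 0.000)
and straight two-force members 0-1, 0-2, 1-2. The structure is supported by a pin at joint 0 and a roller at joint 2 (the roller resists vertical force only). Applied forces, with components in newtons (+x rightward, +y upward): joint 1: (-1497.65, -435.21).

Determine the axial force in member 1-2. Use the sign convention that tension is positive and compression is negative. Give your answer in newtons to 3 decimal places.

506.946

N=3 nodes, M=3 members, R=3 reactions → 2N=6, M+R=6
member 0 (0-1): L=5.1576, (cx,cy)=(0.8421,0.5394)
member 1 (0-2): L=9.6000, (cx,cy)=(1.0000,0.0000)
member 2 (1-2): L=5.9477, (cx,cy)=(0.8839,-0.4677)
solve A·x = −loads:
  F[0-1] = -1246.4513 N (compression)
  F[0-2] = -448.0719 N (compression)
  F[1-2] = +506.9458 N (tension)
  Rx@0 = +1497.6500 N
  Ry@0 = +672.3293 N
  Ry@2 = -237.1193 N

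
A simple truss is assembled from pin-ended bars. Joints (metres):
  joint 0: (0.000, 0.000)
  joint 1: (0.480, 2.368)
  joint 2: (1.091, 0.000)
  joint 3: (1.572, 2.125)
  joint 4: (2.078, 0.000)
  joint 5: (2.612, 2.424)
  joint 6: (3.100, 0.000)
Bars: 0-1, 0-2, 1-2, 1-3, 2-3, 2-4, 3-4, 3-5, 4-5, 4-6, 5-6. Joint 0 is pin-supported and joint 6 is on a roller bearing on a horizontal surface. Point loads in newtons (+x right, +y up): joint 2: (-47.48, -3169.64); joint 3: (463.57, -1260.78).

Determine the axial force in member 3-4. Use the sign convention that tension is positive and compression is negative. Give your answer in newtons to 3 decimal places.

N=7 nodes, M=11 members, R=3 reactions → 2N=14, M+R=14
member 0 (0-1): L=2.4162, (cx,cy)=(0.1987,0.9801)
member 1 (0-2): L=1.0910, (cx,cy)=(1.0000,0.0000)
member 2 (1-2): L=2.4456, (cx,cy)=(0.2498,-0.9683)
member 3 (1-3): L=1.1187, (cx,cy)=(0.9761,-0.2172)
member 4 (2-3): L=2.1788, (cx,cy)=(0.2208,0.9753)
member 5 (2-4): L=0.9870, (cx,cy)=(1.0000,0.0000)
member 6 (3-4): L=2.1844, (cx,cy)=(0.2316,-0.9728)
member 7 (3-5): L=1.0821, (cx,cy)=(0.9611,0.2763)
member 8 (4-5): L=2.4821, (cx,cy)=(0.2151,0.9766)
member 9 (4-6): L=1.0220, (cx,cy)=(1.0000,0.0000)
member 10 (5-6): L=2.4726, (cx,cy)=(0.1974,-0.9803)
solve A·x = −loads:
  F[0-1] = -2405.7556 N (compression)
  F[0-2] = +894.0232 N (tension)
  F[1-2] = +2699.8829 N (tension)
  F[1-3] = -1180.6641 N (compression)
  F[2-3] = +569.4287 N (tension)
  F[2-4] = +1490.3328 N (tension)
  F[3-4] = -2406.2836 N (compression)
  F[3-5] = -970.7297 N (compression)
  F[4-5] = +2396.9642 N (tension)
  F[4-6] = +417.2593 N (tension)
  F[5-6] = -2114.2002 N (compression)
  Rx@0 = -416.0900 N
  Ry@0 = +2357.8040 N
  Ry@6 = +2072.6160 N

-2406.284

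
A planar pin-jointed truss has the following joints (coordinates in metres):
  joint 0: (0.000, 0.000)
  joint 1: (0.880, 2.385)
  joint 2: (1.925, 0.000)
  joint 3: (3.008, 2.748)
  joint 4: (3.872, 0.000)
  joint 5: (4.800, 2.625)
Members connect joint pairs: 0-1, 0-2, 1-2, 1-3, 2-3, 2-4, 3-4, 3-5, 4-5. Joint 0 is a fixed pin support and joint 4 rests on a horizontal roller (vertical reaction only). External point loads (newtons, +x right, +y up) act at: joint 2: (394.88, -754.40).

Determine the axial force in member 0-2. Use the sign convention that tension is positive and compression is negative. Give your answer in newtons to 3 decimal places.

534.847

N=6 nodes, M=9 members, R=3 reactions → 2N=12, M+R=12
member 0 (0-1): L=2.5422, (cx,cy)=(0.3462,0.9382)
member 1 (0-2): L=1.9250, (cx,cy)=(1.0000,0.0000)
member 2 (1-2): L=2.6039, (cx,cy)=(0.4013,-0.9159)
member 3 (1-3): L=2.1587, (cx,cy)=(0.9858,0.1682)
member 4 (2-3): L=2.9537, (cx,cy)=(0.3667,0.9304)
member 5 (2-4): L=1.9470, (cx,cy)=(1.0000,0.0000)
member 6 (3-4): L=2.8806, (cx,cy)=(0.2999,-0.9540)
member 7 (3-5): L=1.7962, (cx,cy)=(0.9977,-0.0685)
member 8 (4-5): L=2.7842, (cx,cy)=(0.3333,0.9428)
solve A·x = −loads:
  F[0-1] = -404.3416 N (compression)
  F[0-2] = +534.8473 N (tension)
  F[1-2] = +361.1020 N (tension)
  F[1-3] = -289.0008 N (compression)
  F[2-3] = +455.3670 N (tension)
  F[2-4] = +117.9218 N (tension)
  F[3-4] = -393.1579 N (compression)
  F[3-5] = -0.0000 N (tension)
  F[4-5] = +0.0000 N (tension)
  Rx@0 = -394.8800 N
  Ry@0 = +379.3432 N
  Ry@4 = +375.0568 N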